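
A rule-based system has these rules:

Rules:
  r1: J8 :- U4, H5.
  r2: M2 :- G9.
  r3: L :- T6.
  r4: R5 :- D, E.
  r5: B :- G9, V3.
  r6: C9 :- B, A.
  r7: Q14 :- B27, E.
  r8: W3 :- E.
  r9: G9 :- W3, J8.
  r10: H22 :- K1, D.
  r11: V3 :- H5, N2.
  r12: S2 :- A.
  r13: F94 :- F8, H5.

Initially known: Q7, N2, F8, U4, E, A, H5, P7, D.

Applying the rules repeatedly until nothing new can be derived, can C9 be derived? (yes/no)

[1] r1 [J8 :- U4, H5.]; r4 [R5 :- D, E.]; r8 [W3 :- E.]; r11 [V3 :- H5, N2.]; r12 [S2 :- A.]; r13 [F94 :- F8, H5.]. ⇒ new: J8, R5, W3, V3, S2, F94.
[2] r9 [G9 :- W3, J8.]. ⇒ new: G9.
[3] r2 [M2 :- G9.]; r5 [B :- G9, V3.]. ⇒ new: M2, B.
[4] r6 [C9 :- B, A.]. ⇒ new: C9.
C9 appears in round 4, so it is derivable.

yes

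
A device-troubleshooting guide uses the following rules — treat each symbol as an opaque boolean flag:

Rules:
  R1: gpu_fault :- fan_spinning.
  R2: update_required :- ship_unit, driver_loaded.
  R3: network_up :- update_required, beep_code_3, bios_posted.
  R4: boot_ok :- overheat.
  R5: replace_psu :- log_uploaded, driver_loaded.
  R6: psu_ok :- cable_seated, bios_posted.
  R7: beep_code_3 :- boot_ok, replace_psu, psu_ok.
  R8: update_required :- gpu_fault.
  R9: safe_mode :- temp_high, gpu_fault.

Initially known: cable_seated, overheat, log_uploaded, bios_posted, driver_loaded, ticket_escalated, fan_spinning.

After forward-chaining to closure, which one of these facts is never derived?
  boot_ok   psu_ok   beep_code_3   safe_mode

safe_mode

Round 1: R1 [gpu_fault :- fan_spinning.]; R4 [boot_ok :- overheat.]; R5 [replace_psu :- log_uploaded, driver_loaded.]; R6 [psu_ok :- cable_seated, bios_posted.]. Adds gpu_fault, boot_ok, replace_psu, psu_ok.
Round 2: R7 [beep_code_3 :- boot_ok, replace_psu, psu_ok.]; R8 [update_required :- gpu_fault.]. Adds beep_code_3, update_required.
Round 3: R3 [network_up :- update_required, beep_code_3, bios_posted.]. Adds network_up.
Derived: beep_code_3 (round 2), psu_ok (round 1), boot_ok (round 1). safe_mode never appears in any round.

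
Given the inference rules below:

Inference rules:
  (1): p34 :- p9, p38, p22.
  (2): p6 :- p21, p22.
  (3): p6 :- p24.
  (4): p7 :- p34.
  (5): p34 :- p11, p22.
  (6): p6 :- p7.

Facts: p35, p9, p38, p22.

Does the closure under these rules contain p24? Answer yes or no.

Round 1 — (1), derive p34.
Round 2 — (4), derive p7.
Round 3 — (6), derive p6.
Fixed point reached. No rule has p24 as a consequent, and it is not given.

no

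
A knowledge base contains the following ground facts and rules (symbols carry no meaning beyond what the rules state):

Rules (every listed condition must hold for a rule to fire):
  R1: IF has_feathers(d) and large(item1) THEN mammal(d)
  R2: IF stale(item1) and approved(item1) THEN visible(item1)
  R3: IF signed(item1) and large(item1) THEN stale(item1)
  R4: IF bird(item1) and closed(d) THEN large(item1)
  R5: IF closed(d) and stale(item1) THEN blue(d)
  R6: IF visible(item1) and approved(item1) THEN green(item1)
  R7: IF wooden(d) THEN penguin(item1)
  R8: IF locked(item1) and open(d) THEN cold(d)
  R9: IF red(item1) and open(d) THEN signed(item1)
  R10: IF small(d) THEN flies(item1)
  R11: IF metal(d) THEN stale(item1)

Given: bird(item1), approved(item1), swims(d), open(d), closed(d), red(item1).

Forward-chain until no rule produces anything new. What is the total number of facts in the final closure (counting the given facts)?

Round 1: R4 [IF bird(item1) and closed(d) THEN large(item1)]; R9 [IF red(item1) and open(d) THEN signed(item1)]. Adds large(item1), signed(item1).
Round 2: R3 [IF signed(item1) and large(item1) THEN stale(item1)]. Adds stale(item1).
Round 3: R2 [IF stale(item1) and approved(item1) THEN visible(item1)]; R5 [IF closed(d) and stale(item1) THEN blue(d)]. Adds visible(item1), blue(d).
Round 4: R6 [IF visible(item1) and approved(item1) THEN green(item1)]. Adds green(item1).
Closure: {approved(item1), bird(item1), blue(d), closed(d), green(item1), large(item1), open(d), red(item1), signed(item1), stale(item1), swims(d), visible(item1)} — 12 facts.

12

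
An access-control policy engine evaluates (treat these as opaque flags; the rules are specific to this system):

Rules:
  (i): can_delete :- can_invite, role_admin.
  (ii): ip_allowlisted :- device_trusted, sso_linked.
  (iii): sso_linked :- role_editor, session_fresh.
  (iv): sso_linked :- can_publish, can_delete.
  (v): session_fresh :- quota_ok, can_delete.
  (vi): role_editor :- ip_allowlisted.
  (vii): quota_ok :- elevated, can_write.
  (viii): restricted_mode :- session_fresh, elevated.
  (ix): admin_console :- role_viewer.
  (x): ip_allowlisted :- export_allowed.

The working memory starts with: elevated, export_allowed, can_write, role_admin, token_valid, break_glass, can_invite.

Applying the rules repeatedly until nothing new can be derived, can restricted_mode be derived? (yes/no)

Round 1: (i) [can_delete :- can_invite, role_admin.]; (vii) [quota_ok :- elevated, can_write.]; (x) [ip_allowlisted :- export_allowed.]. New: can_delete, quota_ok, ip_allowlisted.
Round 2: (v) [session_fresh :- quota_ok, can_delete.]; (vi) [role_editor :- ip_allowlisted.]. New: session_fresh, role_editor.
Round 3: (iii) [sso_linked :- role_editor, session_fresh.]; (viii) [restricted_mode :- session_fresh, elevated.]. New: sso_linked, restricted_mode.
restricted_mode appears in round 3, so it is derivable.

yes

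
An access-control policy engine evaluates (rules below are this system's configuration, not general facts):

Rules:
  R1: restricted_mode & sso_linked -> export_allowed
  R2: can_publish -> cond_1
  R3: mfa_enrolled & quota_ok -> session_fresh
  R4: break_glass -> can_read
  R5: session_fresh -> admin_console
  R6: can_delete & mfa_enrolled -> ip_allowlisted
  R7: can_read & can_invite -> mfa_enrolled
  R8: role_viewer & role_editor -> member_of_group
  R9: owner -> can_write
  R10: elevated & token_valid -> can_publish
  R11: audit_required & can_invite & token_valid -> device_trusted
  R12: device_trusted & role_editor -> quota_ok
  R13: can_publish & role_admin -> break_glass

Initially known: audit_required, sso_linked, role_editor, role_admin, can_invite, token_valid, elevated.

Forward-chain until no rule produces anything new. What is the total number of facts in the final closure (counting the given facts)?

16

Round 1 — R10, R11, derive can_publish, device_trusted.
Round 2 — R2, R12, R13, derive cond_1, quota_ok, break_glass.
Round 3 — R4, derive can_read.
Round 4 — R7, derive mfa_enrolled.
Round 5 — R3, derive session_fresh.
Round 6 — R5, derive admin_console.
Closure: {admin_console, audit_required, break_glass, can_invite, can_publish, can_read, cond_1, device_trusted, elevated, mfa_enrolled, quota_ok, role_admin, role_editor, session_fresh, sso_linked, token_valid} — 16 facts.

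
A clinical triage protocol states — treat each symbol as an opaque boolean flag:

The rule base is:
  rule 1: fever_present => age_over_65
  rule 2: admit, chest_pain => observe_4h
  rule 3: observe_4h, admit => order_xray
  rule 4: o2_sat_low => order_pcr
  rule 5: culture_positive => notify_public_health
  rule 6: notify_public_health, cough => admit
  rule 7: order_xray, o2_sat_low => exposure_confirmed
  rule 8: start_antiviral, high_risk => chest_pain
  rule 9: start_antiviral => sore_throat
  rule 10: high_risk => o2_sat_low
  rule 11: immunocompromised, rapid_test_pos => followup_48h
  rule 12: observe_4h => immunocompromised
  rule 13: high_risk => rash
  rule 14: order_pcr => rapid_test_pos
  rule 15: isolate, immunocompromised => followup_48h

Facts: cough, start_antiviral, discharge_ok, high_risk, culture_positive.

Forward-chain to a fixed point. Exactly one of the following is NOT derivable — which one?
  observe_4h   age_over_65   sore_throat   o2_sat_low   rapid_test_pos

age_over_65

Round 1 — rule 5, rule 8, rule 9, rule 10, rule 13, derive notify_public_health, chest_pain, sore_throat, o2_sat_low, rash.
Round 2 — rule 4, rule 6, derive order_pcr, admit.
Round 3 — rule 2, rule 14, derive observe_4h, rapid_test_pos.
Round 4 — rule 3, rule 12, derive order_xray, immunocompromised.
Round 5 — rule 7, rule 11, derive exposure_confirmed, followup_48h.
Derived: rapid_test_pos (round 3), sore_throat (round 1), o2_sat_low (round 1), observe_4h (round 3). age_over_65 never appears in any round.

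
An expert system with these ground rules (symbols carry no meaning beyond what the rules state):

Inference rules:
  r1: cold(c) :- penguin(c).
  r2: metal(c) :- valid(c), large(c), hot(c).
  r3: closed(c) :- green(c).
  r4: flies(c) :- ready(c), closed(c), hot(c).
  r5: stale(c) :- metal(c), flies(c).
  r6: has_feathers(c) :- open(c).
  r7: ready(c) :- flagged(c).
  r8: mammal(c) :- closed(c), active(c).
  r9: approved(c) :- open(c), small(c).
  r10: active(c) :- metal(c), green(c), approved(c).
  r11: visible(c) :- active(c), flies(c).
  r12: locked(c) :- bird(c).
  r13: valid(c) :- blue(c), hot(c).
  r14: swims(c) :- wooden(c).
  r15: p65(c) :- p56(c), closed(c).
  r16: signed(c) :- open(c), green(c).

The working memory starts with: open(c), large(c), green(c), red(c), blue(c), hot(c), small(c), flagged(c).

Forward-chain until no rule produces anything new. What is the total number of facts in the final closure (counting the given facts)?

20

Round 1 — r3, r6, r7, r9, r13, r16, derive closed(c), has_feathers(c), ready(c), approved(c), valid(c), signed(c).
Round 2 — r2, r4, derive metal(c), flies(c).
Round 3 — r5, r10, derive stale(c), active(c).
Round 4 — r8, r11, derive mammal(c), visible(c).
Closure: {active(c), approved(c), blue(c), closed(c), flagged(c), flies(c), green(c), has_feathers(c), hot(c), large(c), mammal(c), metal(c), open(c), ready(c), red(c), signed(c), small(c), stale(c), valid(c), visible(c)} — 20 facts.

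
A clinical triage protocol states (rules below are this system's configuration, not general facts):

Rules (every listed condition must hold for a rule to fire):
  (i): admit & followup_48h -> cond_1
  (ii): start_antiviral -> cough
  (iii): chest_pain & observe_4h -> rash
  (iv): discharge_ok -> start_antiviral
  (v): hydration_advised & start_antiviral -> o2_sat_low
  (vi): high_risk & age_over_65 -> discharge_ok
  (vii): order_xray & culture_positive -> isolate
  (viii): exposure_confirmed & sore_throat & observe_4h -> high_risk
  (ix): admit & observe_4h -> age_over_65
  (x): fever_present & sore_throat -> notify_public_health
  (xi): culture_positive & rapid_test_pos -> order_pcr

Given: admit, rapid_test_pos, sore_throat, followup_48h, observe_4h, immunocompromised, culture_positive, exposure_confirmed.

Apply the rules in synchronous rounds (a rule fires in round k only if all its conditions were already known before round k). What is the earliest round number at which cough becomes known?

Round 1 — (i), (viii), (ix), (xi), derive cond_1, high_risk, age_over_65, order_pcr.
Round 2 — (vi), derive discharge_ok.
Round 3 — (iv), derive start_antiviral.
Round 4 — (ii), derive cough.
cough first appears in round 4.

4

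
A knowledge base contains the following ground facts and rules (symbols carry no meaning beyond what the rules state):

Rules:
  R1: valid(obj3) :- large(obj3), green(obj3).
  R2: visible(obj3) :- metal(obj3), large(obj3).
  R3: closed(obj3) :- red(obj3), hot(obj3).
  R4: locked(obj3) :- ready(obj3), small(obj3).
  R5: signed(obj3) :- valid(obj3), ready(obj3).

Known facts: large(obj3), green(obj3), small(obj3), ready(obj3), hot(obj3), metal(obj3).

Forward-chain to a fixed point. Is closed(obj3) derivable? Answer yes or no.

Round 1: R1 [valid(obj3) :- large(obj3), green(obj3).]; R2 [visible(obj3) :- metal(obj3), large(obj3).]; R4 [locked(obj3) :- ready(obj3), small(obj3).]. New: valid(obj3), visible(obj3), locked(obj3).
Round 2: R5 [signed(obj3) :- valid(obj3), ready(obj3).]. New: signed(obj3).
Fixed point reached. closed(obj3) is concluded only by R3; R3 needs red(obj3) (never derived).

no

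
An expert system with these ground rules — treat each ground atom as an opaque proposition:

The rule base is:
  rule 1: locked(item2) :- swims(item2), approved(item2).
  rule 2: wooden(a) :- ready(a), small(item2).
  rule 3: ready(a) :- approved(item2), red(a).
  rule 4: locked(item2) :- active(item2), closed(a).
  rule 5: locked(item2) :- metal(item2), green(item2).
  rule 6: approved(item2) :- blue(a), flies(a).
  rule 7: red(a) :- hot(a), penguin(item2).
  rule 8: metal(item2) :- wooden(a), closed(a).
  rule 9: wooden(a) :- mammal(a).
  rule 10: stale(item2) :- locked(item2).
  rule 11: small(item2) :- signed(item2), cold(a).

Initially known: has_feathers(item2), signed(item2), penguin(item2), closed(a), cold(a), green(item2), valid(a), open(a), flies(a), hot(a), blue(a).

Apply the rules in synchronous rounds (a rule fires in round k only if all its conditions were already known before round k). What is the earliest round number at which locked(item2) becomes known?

Round 1 fires rule 6, rule 7, rule 11, giving approved(item2), red(a), small(item2).
Round 2 fires rule 3, giving ready(a).
Round 3 fires rule 2, giving wooden(a).
Round 4 fires rule 8, giving metal(item2).
Round 5 fires rule 5, giving locked(item2).
locked(item2) first appears in round 5.

5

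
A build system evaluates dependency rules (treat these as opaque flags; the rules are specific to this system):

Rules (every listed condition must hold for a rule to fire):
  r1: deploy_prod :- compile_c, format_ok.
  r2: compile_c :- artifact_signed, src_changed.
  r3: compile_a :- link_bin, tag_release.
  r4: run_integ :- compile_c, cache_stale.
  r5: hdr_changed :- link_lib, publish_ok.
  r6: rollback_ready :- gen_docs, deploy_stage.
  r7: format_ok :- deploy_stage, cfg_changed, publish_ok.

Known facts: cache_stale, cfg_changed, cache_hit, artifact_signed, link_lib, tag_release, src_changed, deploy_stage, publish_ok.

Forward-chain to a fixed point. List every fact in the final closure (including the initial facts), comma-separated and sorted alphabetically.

artifact_signed, cache_hit, cache_stale, cfg_changed, compile_c, deploy_prod, deploy_stage, format_ok, hdr_changed, link_lib, publish_ok, run_integ, src_changed, tag_release

Round 1 fires r2, r5, r7, giving compile_c, hdr_changed, format_ok.
Round 2 fires r1, r4, giving deploy_prod, run_integ.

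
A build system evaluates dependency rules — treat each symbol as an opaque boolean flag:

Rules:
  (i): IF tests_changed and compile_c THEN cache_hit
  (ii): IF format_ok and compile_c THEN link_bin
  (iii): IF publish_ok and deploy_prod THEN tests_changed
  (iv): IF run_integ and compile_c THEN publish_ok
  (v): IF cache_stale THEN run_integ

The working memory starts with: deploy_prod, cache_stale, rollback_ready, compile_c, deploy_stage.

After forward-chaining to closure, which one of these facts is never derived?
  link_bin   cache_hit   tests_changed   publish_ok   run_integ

Round 1: (v) [IF cache_stale THEN run_integ]. New: run_integ.
Round 2: (iv) [IF run_integ and compile_c THEN publish_ok]. New: publish_ok.
Round 3: (iii) [IF publish_ok and deploy_prod THEN tests_changed]. New: tests_changed.
Round 4: (i) [IF tests_changed and compile_c THEN cache_hit]. New: cache_hit.
Derived: tests_changed (round 3), cache_hit (round 4), publish_ok (round 2), run_integ (round 1). link_bin never appears in any round.

link_bin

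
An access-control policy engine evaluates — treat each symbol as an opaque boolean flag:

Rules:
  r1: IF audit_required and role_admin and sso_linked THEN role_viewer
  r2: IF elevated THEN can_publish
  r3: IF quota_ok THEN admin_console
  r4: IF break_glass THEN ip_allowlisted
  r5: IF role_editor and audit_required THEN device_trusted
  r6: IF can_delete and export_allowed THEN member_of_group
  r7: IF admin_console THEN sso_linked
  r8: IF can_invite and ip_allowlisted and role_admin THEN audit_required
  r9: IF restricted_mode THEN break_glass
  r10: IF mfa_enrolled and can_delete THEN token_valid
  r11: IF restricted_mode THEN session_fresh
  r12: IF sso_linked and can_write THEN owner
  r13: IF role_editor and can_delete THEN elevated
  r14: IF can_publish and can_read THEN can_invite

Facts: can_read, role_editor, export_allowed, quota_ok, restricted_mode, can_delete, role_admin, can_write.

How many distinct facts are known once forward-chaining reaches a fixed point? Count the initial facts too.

21

Round 1: r3 [IF quota_ok THEN admin_console]; r6 [IF can_delete and export_allowed THEN member_of_group]; r9 [IF restricted_mode THEN break_glass]; r11 [IF restricted_mode THEN session_fresh]; r13 [IF role_editor and can_delete THEN elevated]. Adds admin_console, member_of_group, break_glass, session_fresh, elevated.
Round 2: r2 [IF elevated THEN can_publish]; r4 [IF break_glass THEN ip_allowlisted]; r7 [IF admin_console THEN sso_linked]. Adds can_publish, ip_allowlisted, sso_linked.
Round 3: r12 [IF sso_linked and can_write THEN owner]; r14 [IF can_publish and can_read THEN can_invite]. Adds owner, can_invite.
Round 4: r8 [IF can_invite and ip_allowlisted and role_admin THEN audit_required]. Adds audit_required.
Round 5: r1 [IF audit_required and role_admin and sso_linked THEN role_viewer]; r5 [IF role_editor and audit_required THEN device_trusted]. Adds role_viewer, device_trusted.
Closure: {admin_console, audit_required, break_glass, can_delete, can_invite, can_publish, can_read, can_write, device_trusted, elevated, export_allowed, ip_allowlisted, member_of_group, owner, quota_ok, restricted_mode, role_admin, role_editor, role_viewer, session_fresh, sso_linked} — 21 facts.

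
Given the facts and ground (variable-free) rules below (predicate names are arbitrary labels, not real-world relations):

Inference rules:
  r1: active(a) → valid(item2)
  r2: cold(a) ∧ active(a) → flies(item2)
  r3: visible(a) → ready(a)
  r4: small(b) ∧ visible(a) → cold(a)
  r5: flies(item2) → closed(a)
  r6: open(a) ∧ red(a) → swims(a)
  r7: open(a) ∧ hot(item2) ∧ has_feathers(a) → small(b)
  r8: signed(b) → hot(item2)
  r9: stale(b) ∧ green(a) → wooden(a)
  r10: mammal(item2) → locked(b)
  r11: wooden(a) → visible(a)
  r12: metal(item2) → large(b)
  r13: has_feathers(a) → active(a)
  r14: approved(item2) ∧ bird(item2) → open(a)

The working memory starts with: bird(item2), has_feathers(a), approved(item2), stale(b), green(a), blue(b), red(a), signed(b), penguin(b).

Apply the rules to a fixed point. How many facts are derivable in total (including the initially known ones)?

Round 1 — r8, r9, r13, r14, derive hot(item2), wooden(a), active(a), open(a).
Round 2 — r1, r6, r7, r11, derive valid(item2), swims(a), small(b), visible(a).
Round 3 — r3, r4, derive ready(a), cold(a).
Round 4 — r2, derive flies(item2).
Round 5 — r5, derive closed(a).
Closure: {active(a), approved(item2), bird(item2), blue(b), closed(a), cold(a), flies(item2), green(a), has_feathers(a), hot(item2), open(a), penguin(b), ready(a), red(a), signed(b), small(b), stale(b), swims(a), valid(item2), visible(a), wooden(a)} — 21 facts.

21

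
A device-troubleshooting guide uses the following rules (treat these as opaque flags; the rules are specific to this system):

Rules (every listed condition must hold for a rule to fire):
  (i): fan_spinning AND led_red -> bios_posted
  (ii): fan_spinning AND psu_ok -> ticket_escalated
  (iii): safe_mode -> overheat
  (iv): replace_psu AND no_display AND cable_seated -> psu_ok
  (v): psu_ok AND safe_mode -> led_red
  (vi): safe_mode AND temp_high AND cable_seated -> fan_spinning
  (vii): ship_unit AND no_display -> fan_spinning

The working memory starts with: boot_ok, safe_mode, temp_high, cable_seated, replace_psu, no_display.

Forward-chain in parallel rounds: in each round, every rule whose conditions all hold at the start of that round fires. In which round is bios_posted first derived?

[1] (iii) [safe_mode -> overheat]; (iv) [replace_psu AND no_display AND cable_seated -> psu_ok]; (vi) [safe_mode AND temp_high AND cable_seated -> fan_spinning]. ⇒ new: overheat, psu_ok, fan_spinning.
[2] (ii) [fan_spinning AND psu_ok -> ticket_escalated]; (v) [psu_ok AND safe_mode -> led_red]. ⇒ new: ticket_escalated, led_red.
[3] (i) [fan_spinning AND led_red -> bios_posted]. ⇒ new: bios_posted.
bios_posted first appears in round 3.

3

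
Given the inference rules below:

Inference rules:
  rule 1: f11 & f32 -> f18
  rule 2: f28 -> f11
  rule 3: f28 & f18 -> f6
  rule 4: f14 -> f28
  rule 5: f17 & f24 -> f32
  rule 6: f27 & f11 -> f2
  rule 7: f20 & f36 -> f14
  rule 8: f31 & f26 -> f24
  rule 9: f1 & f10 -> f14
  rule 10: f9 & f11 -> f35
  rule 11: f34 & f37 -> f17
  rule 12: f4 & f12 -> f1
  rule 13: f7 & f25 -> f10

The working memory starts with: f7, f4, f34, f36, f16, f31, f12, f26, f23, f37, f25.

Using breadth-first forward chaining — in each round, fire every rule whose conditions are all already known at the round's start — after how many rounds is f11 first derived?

4

Round 1 fires rule 8, rule 11, rule 12, rule 13, giving f24, f17, f1, f10.
Round 2 fires rule 5, rule 9, giving f32, f14.
Round 3 fires rule 4, giving f28.
Round 4 fires rule 2, giving f11.
f11 first appears in round 4.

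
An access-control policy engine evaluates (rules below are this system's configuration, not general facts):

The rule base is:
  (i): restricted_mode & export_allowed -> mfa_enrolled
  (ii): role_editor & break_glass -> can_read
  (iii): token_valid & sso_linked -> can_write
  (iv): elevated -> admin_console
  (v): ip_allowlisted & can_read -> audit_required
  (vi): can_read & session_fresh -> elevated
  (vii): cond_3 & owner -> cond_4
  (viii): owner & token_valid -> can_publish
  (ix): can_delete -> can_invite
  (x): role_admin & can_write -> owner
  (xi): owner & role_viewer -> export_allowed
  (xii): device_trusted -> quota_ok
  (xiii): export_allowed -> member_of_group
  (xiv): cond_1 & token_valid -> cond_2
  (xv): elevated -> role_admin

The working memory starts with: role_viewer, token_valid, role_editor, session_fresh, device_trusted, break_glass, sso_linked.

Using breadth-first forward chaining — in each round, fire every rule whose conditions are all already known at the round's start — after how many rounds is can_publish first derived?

5

Round 1: (ii) [role_editor & break_glass -> can_read]; (iii) [token_valid & sso_linked -> can_write]; (xii) [device_trusted -> quota_ok]. Adds can_read, can_write, quota_ok.
Round 2: (vi) [can_read & session_fresh -> elevated]. Adds elevated.
Round 3: (iv) [elevated -> admin_console]; (xv) [elevated -> role_admin]. Adds admin_console, role_admin.
Round 4: (x) [role_admin & can_write -> owner]. Adds owner.
Round 5: (viii) [owner & token_valid -> can_publish]; (xi) [owner & role_viewer -> export_allowed]. Adds can_publish, export_allowed.
can_publish first appears in round 5.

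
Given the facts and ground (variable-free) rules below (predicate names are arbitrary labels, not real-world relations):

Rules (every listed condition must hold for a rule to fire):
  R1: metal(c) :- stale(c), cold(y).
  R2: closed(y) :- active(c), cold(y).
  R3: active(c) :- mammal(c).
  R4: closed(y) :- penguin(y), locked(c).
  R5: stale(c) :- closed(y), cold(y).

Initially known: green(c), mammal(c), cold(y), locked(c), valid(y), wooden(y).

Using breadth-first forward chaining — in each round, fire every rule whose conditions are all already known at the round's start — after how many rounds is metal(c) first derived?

4

Round 1 — R3, derive active(c).
Round 2 — R2, derive closed(y).
Round 3 — R5, derive stale(c).
Round 4 — R1, derive metal(c).
metal(c) first appears in round 4.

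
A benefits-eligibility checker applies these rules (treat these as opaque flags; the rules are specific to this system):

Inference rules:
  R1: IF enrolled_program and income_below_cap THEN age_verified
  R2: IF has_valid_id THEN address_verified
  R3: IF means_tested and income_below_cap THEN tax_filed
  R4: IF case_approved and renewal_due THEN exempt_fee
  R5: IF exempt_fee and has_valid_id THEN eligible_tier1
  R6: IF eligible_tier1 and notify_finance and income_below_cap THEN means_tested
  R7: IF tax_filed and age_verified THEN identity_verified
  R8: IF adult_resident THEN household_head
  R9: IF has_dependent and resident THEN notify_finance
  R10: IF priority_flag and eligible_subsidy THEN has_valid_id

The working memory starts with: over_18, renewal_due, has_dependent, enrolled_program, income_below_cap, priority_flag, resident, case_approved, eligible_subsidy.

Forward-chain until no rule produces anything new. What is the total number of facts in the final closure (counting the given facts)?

Round 1 fires R1, R4, R9, R10, giving age_verified, exempt_fee, notify_finance, has_valid_id.
Round 2 fires R2, R5, giving address_verified, eligible_tier1.
Round 3 fires R6, giving means_tested.
Round 4 fires R3, giving tax_filed.
Round 5 fires R7, giving identity_verified.
Closure: {address_verified, age_verified, case_approved, eligible_subsidy, eligible_tier1, enrolled_program, exempt_fee, has_dependent, has_valid_id, identity_verified, income_below_cap, means_tested, notify_finance, over_18, priority_flag, renewal_due, resident, tax_filed} — 18 facts.

18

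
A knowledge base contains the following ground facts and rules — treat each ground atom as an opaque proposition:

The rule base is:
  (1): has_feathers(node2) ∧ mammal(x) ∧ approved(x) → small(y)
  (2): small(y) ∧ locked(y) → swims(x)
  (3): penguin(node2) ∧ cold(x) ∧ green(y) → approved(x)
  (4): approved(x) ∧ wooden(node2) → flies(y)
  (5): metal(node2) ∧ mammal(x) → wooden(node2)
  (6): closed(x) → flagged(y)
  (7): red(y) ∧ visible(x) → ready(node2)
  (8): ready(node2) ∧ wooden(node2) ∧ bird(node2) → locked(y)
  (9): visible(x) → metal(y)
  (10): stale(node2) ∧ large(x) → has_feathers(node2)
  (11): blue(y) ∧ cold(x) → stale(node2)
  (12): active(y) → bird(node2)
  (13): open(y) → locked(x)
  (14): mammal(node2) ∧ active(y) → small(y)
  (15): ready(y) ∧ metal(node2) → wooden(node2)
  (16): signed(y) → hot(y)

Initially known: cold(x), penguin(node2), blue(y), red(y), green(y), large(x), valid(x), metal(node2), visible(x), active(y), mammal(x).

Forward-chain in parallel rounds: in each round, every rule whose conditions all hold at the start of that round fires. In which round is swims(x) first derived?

4

[1] (3) [penguin(node2) ∧ cold(x) ∧ green(y) → approved(x)]; (5) [metal(node2) ∧ mammal(x) → wooden(node2)]; (7) [red(y) ∧ visible(x) → ready(node2)]; (9) [visible(x) → metal(y)]; (11) [blue(y) ∧ cold(x) → stale(node2)]; (12) [active(y) → bird(node2)]. ⇒ new: approved(x), wooden(node2), ready(node2), metal(y), stale(node2), bird(node2).
[2] (4) [approved(x) ∧ wooden(node2) → flies(y)]; (8) [ready(node2) ∧ wooden(node2) ∧ bird(node2) → locked(y)]; (10) [stale(node2) ∧ large(x) → has_feathers(node2)]. ⇒ new: flies(y), locked(y), has_feathers(node2).
[3] (1) [has_feathers(node2) ∧ mammal(x) ∧ approved(x) → small(y)]. ⇒ new: small(y).
[4] (2) [small(y) ∧ locked(y) → swims(x)]. ⇒ new: swims(x).
swims(x) first appears in round 4.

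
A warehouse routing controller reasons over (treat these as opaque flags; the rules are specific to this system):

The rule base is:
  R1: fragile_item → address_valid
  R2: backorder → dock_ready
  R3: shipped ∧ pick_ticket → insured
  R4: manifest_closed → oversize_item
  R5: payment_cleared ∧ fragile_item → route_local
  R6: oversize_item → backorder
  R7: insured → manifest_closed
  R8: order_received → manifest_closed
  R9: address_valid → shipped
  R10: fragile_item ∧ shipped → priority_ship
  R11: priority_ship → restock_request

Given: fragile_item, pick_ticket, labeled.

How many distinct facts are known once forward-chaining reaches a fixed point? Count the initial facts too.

12

Round 1 — R1, derive address_valid.
Round 2 — R9, derive shipped.
Round 3 — R3, R10, derive insured, priority_ship.
Round 4 — R7, R11, derive manifest_closed, restock_request.
Round 5 — R4, derive oversize_item.
Round 6 — R6, derive backorder.
Round 7 — R2, derive dock_ready.
Closure: {address_valid, backorder, dock_ready, fragile_item, insured, labeled, manifest_closed, oversize_item, pick_ticket, priority_ship, restock_request, shipped} — 12 facts.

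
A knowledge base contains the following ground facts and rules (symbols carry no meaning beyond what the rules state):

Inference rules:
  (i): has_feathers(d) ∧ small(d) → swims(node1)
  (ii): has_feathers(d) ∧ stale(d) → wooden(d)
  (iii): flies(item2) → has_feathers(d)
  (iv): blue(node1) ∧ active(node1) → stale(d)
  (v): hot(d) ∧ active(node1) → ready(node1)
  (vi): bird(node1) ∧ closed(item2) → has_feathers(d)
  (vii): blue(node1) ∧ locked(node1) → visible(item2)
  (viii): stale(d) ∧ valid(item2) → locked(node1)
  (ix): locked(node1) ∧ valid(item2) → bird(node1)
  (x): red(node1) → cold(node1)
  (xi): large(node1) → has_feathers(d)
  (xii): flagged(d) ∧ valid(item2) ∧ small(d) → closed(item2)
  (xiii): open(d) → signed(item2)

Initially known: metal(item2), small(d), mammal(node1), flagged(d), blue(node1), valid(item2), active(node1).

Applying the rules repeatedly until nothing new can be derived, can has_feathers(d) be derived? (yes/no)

yes

Round 1 — (iv), (xii), derive stale(d), closed(item2).
Round 2 — (viii), derive locked(node1).
Round 3 — (vii), (ix), derive visible(item2), bird(node1).
Round 4 — (vi), derive has_feathers(d).
Round 5 — (i), (ii), derive swims(node1), wooden(d).
has_feathers(d) appears in round 4, so it is derivable.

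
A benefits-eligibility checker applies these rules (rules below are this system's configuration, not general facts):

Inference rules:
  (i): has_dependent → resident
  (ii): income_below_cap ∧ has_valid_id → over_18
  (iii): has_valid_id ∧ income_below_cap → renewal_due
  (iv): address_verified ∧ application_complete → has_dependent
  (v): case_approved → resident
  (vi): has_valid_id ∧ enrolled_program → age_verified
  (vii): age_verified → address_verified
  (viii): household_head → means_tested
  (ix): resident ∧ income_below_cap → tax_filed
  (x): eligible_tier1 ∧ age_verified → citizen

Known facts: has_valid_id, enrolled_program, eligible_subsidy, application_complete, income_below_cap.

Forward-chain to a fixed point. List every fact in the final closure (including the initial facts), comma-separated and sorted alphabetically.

Round 1 fires (ii), (iii), (vi), giving over_18, renewal_due, age_verified.
Round 2 fires (vii), giving address_verified.
Round 3 fires (iv), giving has_dependent.
Round 4 fires (i), giving resident.
Round 5 fires (ix), giving tax_filed.

address_verified, age_verified, application_complete, eligible_subsidy, enrolled_program, has_dependent, has_valid_id, income_below_cap, over_18, renewal_due, resident, tax_filed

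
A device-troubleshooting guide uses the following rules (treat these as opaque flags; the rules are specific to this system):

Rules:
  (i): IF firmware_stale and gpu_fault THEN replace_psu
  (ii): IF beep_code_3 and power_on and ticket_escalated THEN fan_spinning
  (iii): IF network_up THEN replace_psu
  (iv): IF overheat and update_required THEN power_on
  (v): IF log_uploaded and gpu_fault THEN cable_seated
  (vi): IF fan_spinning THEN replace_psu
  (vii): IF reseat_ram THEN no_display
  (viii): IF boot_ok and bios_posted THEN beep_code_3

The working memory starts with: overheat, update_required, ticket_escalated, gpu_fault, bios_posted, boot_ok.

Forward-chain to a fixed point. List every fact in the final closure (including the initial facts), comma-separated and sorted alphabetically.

beep_code_3, bios_posted, boot_ok, fan_spinning, gpu_fault, overheat, power_on, replace_psu, ticket_escalated, update_required

Round 1 — (iv), (viii), derive power_on, beep_code_3.
Round 2 — (ii), derive fan_spinning.
Round 3 — (vi), derive replace_psu.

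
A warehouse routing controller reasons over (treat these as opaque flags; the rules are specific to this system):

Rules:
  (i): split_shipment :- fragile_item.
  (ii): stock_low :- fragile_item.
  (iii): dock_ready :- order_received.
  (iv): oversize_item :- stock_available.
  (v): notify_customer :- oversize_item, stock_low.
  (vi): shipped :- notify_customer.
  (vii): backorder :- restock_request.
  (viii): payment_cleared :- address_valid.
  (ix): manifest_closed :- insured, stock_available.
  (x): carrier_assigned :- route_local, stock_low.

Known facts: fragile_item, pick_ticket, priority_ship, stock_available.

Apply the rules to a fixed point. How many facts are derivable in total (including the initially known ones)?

Round 1: (i) [split_shipment :- fragile_item.]; (ii) [stock_low :- fragile_item.]; (iv) [oversize_item :- stock_available.]. Adds split_shipment, stock_low, oversize_item.
Round 2: (v) [notify_customer :- oversize_item, stock_low.]. Adds notify_customer.
Round 3: (vi) [shipped :- notify_customer.]. Adds shipped.
Closure: {fragile_item, notify_customer, oversize_item, pick_ticket, priority_ship, shipped, split_shipment, stock_available, stock_low} — 9 facts.

9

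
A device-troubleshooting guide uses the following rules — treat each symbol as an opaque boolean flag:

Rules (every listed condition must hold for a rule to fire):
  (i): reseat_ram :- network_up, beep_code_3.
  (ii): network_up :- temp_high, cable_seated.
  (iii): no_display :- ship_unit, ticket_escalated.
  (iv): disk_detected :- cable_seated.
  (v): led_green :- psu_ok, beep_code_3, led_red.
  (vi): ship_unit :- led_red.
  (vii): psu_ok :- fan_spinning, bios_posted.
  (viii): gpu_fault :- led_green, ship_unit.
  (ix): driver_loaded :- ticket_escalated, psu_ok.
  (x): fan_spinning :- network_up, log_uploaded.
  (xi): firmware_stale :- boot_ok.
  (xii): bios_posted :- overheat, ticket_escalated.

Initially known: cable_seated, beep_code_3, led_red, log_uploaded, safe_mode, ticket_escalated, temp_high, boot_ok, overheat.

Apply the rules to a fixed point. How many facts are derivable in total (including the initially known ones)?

21

Round 1 fires (ii), (iv), (vi), (xi), (xii), giving network_up, disk_detected, ship_unit, firmware_stale, bios_posted.
Round 2 fires (i), (iii), (x), giving reseat_ram, no_display, fan_spinning.
Round 3 fires (vii), giving psu_ok.
Round 4 fires (v), (ix), giving led_green, driver_loaded.
Round 5 fires (viii), giving gpu_fault.
Closure: {beep_code_3, bios_posted, boot_ok, cable_seated, disk_detected, driver_loaded, fan_spinning, firmware_stale, gpu_fault, led_green, led_red, log_uploaded, network_up, no_display, overheat, psu_ok, reseat_ram, safe_mode, ship_unit, temp_high, ticket_escalated} — 21 facts.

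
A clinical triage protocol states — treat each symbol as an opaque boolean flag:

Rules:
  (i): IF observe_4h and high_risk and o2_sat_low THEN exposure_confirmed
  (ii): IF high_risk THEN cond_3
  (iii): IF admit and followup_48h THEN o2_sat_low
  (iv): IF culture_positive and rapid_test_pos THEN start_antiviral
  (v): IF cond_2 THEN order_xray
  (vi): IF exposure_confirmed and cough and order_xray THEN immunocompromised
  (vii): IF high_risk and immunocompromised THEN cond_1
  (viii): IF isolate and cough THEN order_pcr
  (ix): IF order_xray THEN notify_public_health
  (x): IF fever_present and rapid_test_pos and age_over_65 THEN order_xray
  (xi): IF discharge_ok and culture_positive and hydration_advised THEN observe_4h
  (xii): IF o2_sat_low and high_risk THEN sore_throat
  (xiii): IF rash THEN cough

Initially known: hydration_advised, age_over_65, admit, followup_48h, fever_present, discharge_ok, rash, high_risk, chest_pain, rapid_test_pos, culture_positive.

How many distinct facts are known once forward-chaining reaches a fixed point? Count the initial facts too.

22

Round 1: (ii) [IF high_risk THEN cond_3]; (iii) [IF admit and followup_48h THEN o2_sat_low]; (iv) [IF culture_positive and rapid_test_pos THEN start_antiviral]; (x) [IF fever_present and rapid_test_pos and age_over_65 THEN order_xray]; (xi) [IF discharge_ok and culture_positive and hydration_advised THEN observe_4h]; (xiii) [IF rash THEN cough]. New: cond_3, o2_sat_low, start_antiviral, order_xray, observe_4h, cough.
Round 2: (i) [IF observe_4h and high_risk and o2_sat_low THEN exposure_confirmed]; (ix) [IF order_xray THEN notify_public_health]; (xii) [IF o2_sat_low and high_risk THEN sore_throat]. New: exposure_confirmed, notify_public_health, sore_throat.
Round 3: (vi) [IF exposure_confirmed and cough and order_xray THEN immunocompromised]. New: immunocompromised.
Round 4: (vii) [IF high_risk and immunocompromised THEN cond_1]. New: cond_1.
Closure: {admit, age_over_65, chest_pain, cond_1, cond_3, cough, culture_positive, discharge_ok, exposure_confirmed, fever_present, followup_48h, high_risk, hydration_advised, immunocompromised, notify_public_health, o2_sat_low, observe_4h, order_xray, rapid_test_pos, rash, sore_throat, start_antiviral} — 22 facts.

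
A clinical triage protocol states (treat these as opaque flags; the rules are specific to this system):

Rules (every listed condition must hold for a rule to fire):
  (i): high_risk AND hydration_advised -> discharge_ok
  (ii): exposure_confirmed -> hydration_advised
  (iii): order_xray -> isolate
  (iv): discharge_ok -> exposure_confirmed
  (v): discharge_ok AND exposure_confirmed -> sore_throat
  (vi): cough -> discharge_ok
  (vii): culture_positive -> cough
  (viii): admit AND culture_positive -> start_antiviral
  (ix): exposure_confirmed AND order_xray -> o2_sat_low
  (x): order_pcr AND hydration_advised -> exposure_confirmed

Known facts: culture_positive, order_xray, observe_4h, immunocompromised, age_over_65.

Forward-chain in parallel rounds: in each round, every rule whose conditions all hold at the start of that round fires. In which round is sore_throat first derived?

4

Round 1: (iii) [order_xray -> isolate]; (vii) [culture_positive -> cough]. Adds isolate, cough.
Round 2: (vi) [cough -> discharge_ok]. Adds discharge_ok.
Round 3: (iv) [discharge_ok -> exposure_confirmed]. Adds exposure_confirmed.
Round 4: (ii) [exposure_confirmed -> hydration_advised]; (v) [discharge_ok AND exposure_confirmed -> sore_throat]; (ix) [exposure_confirmed AND order_xray -> o2_sat_low]. Adds hydration_advised, sore_throat, o2_sat_low.
sore_throat first appears in round 4.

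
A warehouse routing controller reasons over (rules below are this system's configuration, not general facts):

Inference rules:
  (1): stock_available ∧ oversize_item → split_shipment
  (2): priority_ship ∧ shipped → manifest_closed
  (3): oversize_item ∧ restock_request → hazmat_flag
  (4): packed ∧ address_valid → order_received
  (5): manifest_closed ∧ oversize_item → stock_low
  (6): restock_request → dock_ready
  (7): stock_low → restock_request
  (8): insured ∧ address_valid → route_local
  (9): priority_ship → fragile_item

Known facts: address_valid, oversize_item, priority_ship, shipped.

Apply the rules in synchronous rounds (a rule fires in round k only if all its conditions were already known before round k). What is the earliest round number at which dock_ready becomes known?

Round 1 fires (2), (9), giving manifest_closed, fragile_item.
Round 2 fires (5), giving stock_low.
Round 3 fires (7), giving restock_request.
Round 4 fires (3), (6), giving hazmat_flag, dock_ready.
dock_ready first appears in round 4.

4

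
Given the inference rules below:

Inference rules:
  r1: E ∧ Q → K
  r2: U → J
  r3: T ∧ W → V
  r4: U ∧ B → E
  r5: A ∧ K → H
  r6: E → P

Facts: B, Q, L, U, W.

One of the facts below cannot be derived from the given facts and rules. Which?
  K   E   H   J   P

Round 1: r2 [U → J]; r4 [U ∧ B → E]. New: J, E.
Round 2: r1 [E ∧ Q → K]; r6 [E → P]. New: K, P.
Derived: P (round 2), E (round 1), J (round 1), K (round 2). H never appears in any round.

H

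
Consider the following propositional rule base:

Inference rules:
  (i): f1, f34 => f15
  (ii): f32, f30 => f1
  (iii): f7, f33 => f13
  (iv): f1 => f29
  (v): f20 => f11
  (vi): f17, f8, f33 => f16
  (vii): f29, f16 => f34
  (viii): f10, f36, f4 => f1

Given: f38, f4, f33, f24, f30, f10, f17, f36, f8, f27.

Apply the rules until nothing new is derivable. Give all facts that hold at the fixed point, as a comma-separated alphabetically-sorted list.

Round 1: (vi) [f17, f8, f33 => f16]; (viii) [f10, f36, f4 => f1]. New: f16, f1.
Round 2: (iv) [f1 => f29]. New: f29.
Round 3: (vii) [f29, f16 => f34]. New: f34.
Round 4: (i) [f1, f34 => f15]. New: f15.

f1, f10, f15, f16, f17, f24, f27, f29, f30, f33, f34, f36, f38, f4, f8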